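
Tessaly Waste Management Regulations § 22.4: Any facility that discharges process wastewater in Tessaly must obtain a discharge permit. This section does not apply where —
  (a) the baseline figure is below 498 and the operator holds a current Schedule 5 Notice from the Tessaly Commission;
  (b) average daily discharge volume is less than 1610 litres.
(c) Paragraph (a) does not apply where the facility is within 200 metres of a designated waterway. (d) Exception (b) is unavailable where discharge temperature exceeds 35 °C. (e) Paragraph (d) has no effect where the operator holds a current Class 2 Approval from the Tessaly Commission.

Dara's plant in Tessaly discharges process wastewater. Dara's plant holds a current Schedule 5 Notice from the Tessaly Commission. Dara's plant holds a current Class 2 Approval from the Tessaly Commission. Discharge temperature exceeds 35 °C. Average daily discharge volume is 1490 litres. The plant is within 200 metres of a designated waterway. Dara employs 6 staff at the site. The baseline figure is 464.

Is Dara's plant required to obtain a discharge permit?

Exception (a) is satisfied on its face — the baseline figure is 464, below the 498 limit; a current Schedule 5 Notice is held. However, paragraph (c) must be considered: (c) applies — the plant is within 200 m of a designated waterway. (a) is therefore removed.
Exception (b): average daily discharge volume is 1490 litres, less than the 1610 litres limit — every condition holds. Under paragraphs (d)–(e): (d) is triggered (discharge temperature exceeds 35 °C), but yields to (e): (e) applies — a current Class 2 Approval is held. So (b) applies.

No — exception (b) applies; Dara's plant is not required to obtain a discharge permit.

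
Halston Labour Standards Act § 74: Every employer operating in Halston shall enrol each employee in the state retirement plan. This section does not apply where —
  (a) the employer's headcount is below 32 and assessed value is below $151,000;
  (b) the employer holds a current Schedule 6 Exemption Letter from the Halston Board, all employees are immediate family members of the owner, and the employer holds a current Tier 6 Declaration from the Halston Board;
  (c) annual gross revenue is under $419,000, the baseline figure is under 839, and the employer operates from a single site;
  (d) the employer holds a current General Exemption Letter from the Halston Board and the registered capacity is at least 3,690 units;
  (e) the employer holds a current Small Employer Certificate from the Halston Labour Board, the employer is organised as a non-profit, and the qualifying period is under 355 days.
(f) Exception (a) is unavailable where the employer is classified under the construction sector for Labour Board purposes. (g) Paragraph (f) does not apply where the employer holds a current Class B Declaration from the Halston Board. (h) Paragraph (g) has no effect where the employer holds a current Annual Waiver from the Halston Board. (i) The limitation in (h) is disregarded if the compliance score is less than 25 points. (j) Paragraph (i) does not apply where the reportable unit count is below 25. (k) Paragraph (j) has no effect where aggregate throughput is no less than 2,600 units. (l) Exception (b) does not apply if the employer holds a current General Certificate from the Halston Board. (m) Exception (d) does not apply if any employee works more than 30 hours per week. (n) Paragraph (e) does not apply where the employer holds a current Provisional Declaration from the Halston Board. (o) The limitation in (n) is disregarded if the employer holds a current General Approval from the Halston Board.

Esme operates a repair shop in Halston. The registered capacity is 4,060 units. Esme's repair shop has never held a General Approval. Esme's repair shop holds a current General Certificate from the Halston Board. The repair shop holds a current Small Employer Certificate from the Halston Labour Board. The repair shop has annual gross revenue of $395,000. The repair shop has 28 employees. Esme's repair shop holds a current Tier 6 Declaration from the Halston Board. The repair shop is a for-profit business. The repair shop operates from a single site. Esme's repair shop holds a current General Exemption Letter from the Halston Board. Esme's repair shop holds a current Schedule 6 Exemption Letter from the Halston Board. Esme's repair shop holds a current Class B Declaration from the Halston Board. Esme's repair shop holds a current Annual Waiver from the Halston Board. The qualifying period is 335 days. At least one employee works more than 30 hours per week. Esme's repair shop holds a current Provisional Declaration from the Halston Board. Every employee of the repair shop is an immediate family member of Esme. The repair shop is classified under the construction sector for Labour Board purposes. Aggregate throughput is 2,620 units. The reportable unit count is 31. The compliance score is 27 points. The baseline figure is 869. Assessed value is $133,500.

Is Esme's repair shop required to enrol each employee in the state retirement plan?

Exception (a) is satisfied on its face — the employer's headcount is 28, below the 32 limit; assessed value is $133,500, below the $151,000 limit. However, paragraphs (f)–(k) must be considered: (f) operates against (a): the repair shop is classified under the construction sector. (g) would limit (f) — a current Class B Declaration is held — but (h) sets (g) aside: (h) operates against (g): a current Annual Waiver is held. (i), which would lift (h), is inapplicable — the compliance score is 27 points, not less than 25 points. Exception (a) does not apply.
Exception (b): a current Schedule 6 Exemption Letter is held; every employee is an immediate family member; a current Tier 6 Declaration is held — every condition holds. Turning to paragraph (l): (l) operates against (b): a current General Certificate is held. Exception (b) does not apply.
Exception (c) does not apply: the baseline figure is 869, not under 839.
Exception (d): a current General Exemption Letter is held; the registered capacity is 4,060 units, meeting the 3,690 units threshold — every condition holds. But: (m) is triggered — at least one employee exceeds 30 hours/week. So (d) is unavailable.
Exception (e) requires that the employer is organised as a non-profit; but the employer is for-profit, so (e) is unavailable.
Every exception is unavailable, so the rule governs.

Yes — Esme's repair shop must enrol each employee in the state retirement plan.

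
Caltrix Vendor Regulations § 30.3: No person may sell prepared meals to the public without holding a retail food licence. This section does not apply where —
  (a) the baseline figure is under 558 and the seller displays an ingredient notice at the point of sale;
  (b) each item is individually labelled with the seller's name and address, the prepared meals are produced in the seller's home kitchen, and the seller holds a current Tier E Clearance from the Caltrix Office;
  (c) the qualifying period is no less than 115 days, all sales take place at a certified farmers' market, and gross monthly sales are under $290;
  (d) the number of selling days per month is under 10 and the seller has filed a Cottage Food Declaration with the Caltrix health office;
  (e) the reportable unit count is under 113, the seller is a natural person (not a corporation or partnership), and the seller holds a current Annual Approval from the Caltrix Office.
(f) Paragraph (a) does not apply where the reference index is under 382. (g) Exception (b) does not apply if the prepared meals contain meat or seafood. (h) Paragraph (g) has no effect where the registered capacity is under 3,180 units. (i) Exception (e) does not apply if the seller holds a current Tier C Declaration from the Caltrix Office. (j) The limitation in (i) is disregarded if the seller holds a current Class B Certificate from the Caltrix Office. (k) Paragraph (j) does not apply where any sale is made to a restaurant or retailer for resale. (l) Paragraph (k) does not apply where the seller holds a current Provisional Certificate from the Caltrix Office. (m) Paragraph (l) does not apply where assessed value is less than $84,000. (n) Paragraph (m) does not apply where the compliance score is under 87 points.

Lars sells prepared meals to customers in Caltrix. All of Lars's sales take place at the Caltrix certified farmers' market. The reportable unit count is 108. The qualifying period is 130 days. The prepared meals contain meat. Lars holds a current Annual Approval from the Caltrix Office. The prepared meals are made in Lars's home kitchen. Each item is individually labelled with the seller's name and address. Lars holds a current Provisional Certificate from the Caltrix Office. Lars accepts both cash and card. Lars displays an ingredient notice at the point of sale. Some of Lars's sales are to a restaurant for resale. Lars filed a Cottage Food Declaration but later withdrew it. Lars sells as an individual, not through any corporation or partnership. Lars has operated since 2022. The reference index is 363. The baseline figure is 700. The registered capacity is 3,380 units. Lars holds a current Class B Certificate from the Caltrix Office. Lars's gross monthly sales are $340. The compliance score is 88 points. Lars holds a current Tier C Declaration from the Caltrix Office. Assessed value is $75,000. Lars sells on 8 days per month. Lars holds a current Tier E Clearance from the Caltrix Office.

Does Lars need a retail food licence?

Yes — Lars must hold a retail food licence.

Exception (a) does not apply: the baseline figure is 700, not under 558.
Exception (b): items are individually labelled; the prepared meals are home-kitchen produced; a current Tier E Clearance is held — every condition holds. However, paragraphs (g)–(h) must be considered: (g) operates against (b): the prepared meals contain meat. (h) is not triggered (the registered capacity is 3,380 units, not under 3,180 units), so (g) stands. (b) is therefore removed.
Exception (c) does not apply: gross monthly sales are $340, not under $290.
Exception (d) requires that the seller has filed a Cottage Food Declaration with the Caltrix health office; but the Cottage Food Declaration was withdrawn, so (d) is unavailable.
Exception (e) is satisfied on its face — the reportable unit count is 108, under the 113 limit; the seller is a natural person; a current Annual Approval is held. But applying paragraphs (i)–(n): (i) operates against (e): a current Tier C Declaration is held. (j) would limit (i) — a current Class B Certificate is held — but (k) sets (j) aside: (k) operates against (j): some sales are to a restaurant for resale. (l) is engaged (a current Provisional Certificate is held), but is overridden by (m): (m) is engaged — assessed value is $75,000, less than the $84,000 limit. (n) is not engaged (the compliance score is 88 points, not under 87 points), so (m) stands. So (e) is unavailable.
None of the exceptions is available; § 30.3 applies in full.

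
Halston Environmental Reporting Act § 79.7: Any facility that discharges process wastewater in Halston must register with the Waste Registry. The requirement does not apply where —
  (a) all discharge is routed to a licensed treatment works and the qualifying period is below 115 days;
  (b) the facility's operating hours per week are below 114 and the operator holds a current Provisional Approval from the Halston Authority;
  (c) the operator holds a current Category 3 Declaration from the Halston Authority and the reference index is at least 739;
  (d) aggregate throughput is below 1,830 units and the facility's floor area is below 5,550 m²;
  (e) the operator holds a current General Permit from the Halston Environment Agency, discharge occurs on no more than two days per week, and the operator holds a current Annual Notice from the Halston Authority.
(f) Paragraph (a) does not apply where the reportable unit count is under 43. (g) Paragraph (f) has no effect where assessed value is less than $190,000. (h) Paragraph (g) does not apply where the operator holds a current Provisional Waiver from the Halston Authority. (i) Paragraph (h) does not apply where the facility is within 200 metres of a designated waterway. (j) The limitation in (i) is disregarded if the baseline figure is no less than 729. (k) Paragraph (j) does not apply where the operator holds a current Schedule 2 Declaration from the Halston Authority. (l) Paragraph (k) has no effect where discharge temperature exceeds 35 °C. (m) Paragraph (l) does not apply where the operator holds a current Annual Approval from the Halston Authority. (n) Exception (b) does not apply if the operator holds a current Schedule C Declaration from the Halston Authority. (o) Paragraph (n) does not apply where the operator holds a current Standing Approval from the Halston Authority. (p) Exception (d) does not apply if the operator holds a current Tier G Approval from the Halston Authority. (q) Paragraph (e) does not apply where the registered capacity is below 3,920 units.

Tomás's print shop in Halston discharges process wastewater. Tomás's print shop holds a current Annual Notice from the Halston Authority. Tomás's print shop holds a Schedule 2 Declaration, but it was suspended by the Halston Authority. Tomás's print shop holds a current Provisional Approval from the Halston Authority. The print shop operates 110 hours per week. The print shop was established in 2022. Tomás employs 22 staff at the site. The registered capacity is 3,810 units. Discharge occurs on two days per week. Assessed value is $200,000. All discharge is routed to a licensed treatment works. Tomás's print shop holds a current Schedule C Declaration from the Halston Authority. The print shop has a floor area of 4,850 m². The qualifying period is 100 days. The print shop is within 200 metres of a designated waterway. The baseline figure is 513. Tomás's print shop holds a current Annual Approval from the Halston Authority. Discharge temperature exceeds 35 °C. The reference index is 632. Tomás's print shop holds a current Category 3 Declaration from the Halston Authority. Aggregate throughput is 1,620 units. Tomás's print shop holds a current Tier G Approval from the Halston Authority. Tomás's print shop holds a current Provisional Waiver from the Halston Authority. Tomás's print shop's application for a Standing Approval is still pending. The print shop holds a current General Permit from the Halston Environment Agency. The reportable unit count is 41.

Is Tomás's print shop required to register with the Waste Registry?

Yes — Tomás's print shop must register with the Waste Registry.

Exception (a)'s conditions are all satisfied: discharge is routed to a licensed treatment works; the qualifying period is 100 days, below the 115 days limit. Turning to paragraphs (f)–(m): (f) is engaged — the reportable unit count is 41, under the 43 limit. (g), which would lift (f), does not operate here — assessed value is $200,000, not less than $190,000. (a) is therefore removed.
Exception (b)'s conditions are all satisfied: the facility's operating hours per week are 110, below the 114 limit; a current Provisional Approval is held. However, paragraphs (n)–(o) must be considered: (n) operates against (b): a current Schedule C Declaration is held. (o), which would lift (n), does not operate here — no current Standing Approval is held. (b) is therefore removed.
Exception (c) requires that the reference index is at least 739; but the reference index is 632, short of 739, so (c) is unavailable.
Exception (d): aggregate throughput is 1,620 units, below the 1,830 units limit; the facility's floor area is 4,850 m², below the 5,550 m² limit — every condition holds. However, paragraph (p) must be considered: (p) operates — a current Tier G Approval is held. So (d) is unavailable.
Exception (e): a current General Permit is held; discharge occurs on no more than two days per week; a current Annual Notice is held — every condition holds. Turning to paragraph (q): (q) is engaged — the registered capacity is 3,810 units, below the 3,920 units limit. (e) is therefore removed.
No exception applies. The general rule governs.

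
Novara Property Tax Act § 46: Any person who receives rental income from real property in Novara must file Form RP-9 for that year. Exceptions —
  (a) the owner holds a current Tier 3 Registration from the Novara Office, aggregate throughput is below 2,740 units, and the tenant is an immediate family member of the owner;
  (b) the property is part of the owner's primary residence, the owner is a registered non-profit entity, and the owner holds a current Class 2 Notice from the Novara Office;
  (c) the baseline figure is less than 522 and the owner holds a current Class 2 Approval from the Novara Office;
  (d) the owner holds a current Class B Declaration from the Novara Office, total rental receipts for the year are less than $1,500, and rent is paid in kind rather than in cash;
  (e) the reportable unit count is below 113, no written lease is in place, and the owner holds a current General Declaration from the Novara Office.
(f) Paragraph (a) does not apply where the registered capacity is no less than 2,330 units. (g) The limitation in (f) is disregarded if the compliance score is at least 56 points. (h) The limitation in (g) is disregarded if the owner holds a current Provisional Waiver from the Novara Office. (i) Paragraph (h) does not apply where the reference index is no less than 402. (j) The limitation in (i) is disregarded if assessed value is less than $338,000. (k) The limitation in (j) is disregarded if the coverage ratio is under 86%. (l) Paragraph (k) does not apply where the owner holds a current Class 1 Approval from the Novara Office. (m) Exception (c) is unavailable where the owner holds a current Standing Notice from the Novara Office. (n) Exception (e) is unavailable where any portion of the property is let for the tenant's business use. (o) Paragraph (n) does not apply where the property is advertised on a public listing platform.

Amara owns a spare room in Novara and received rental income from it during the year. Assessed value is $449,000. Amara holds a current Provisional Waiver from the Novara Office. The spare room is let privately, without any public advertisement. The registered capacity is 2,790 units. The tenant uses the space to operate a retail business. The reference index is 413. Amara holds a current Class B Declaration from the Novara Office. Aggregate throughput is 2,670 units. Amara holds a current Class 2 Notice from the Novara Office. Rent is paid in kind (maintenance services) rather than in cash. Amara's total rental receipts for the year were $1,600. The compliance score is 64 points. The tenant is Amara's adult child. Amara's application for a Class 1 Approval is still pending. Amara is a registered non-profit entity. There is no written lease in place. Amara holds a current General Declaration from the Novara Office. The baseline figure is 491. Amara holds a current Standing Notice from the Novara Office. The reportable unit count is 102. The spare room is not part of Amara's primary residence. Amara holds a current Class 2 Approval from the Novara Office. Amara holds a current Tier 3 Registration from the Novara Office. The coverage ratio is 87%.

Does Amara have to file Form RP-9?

Exception (a) is satisfied on its face — a current Tier 3 Registration is held; aggregate throughput is 2,670 units, below the 2,740 units limit; the tenant is an immediate family member. Under paragraphs (f)–(l): (f) would limit (a) — the registered capacity is 2,790 units, meeting the 2,330 units threshold — but (g) sets (f) aside: (g) operates against (f): the compliance score is 64 points, meeting the 56 points threshold. (h) would limit (g) — a current Provisional Waiver is held — but (i) sets (h) aside: (i) is triggered — the reference index is 413, meeting the 402 threshold. (j), which would lift (i), does not operate here — assessed value is $449,000, not less than $338,000. Exception (a) stands.
Exception (b) requires that the property is part of the owner's primary residence; but the spare room is not part of the primary residence, so (b) is unavailable.
Exception (c): the baseline figure is 491, less than the 522 limit; a current Class 2 Approval is held — every condition holds. But: (m) is engaged — a current Standing Notice is held. So (c) is unavailable.
Exception (d) fails — total rental receipts for the year are $1,600, not less than $1,500.
Exception (e): the reportable unit count is 102, below the 113 limit; there is no written lease; a current General Declaration is held — every condition holds. But applying paragraphs (n)–(o): (n) operates against (e): the space is let for business use. (o) is inapplicable (the property is let privately without advertisement), so (n) stands. Exception (e) does not apply.

No — exception (a) applies; Amara is not required to file Form RP-9.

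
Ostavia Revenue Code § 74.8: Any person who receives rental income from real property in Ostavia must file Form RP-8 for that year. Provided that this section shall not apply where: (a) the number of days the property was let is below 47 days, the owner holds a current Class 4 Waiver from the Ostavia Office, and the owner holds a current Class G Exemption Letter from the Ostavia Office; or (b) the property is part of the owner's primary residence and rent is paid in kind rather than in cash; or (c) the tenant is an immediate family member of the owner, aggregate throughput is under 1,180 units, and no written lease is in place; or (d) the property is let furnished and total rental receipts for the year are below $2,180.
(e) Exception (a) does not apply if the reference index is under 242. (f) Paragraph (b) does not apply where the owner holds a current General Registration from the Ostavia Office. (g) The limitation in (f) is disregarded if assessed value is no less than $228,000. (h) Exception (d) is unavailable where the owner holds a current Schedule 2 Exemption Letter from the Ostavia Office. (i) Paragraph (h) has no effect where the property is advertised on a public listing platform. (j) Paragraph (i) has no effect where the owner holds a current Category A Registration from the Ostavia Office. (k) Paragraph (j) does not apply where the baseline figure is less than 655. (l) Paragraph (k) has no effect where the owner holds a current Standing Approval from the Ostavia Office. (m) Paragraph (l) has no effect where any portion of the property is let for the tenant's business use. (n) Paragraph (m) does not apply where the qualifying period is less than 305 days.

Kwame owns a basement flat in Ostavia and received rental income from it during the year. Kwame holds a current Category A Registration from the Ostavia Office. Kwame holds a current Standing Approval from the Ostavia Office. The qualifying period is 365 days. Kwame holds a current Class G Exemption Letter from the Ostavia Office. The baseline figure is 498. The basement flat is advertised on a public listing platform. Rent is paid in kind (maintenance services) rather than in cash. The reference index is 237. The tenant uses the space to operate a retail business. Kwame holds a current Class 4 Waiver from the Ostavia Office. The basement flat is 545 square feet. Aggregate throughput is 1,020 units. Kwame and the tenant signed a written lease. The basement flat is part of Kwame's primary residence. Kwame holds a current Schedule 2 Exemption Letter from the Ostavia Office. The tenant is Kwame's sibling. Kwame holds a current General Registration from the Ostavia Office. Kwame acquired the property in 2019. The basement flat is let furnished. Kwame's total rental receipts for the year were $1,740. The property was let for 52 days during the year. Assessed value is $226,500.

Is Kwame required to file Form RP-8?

Exception (a) fails — the number of days the property was let is 52 days, not below 47 days.
All of (b)'s requirements are met (the basement flat is part of the primary residence; rent is paid in kind). Turning to paragraphs (f)–(g): (f) is engaged — a current General Registration is held. (g), which would lift (f), is inapplicable — assessed value is $226,500, short of $228,000. Exception (b) does not apply.
Exception (c) requires that no written lease is in place; but a written lease is in place, so (c) is unavailable.
Exception (d): the property is let furnished; total rental receipts for the year are $1,740, below the $2,180 limit — every condition holds. Under paragraphs (h)–(n): (h) is engaged (a current Schedule 2 Exemption Letter is held), but is itself disapplied by (i): (i) operates — the property is publicly advertised. (j) is triggered (a current Category A Registration is held), but is overridden by (k): (k) is triggered — the baseline figure is 498, less than the 655 limit. (l) is triggered (a current Standing Approval is held), but is displaced by (m): (m) applies — the space is let for business use. (n), which would lift (m), is inapplicable — the qualifying period is 365 days, not less than 305 days. Exception (d) stands.

No — exception (d) applies; Kwame is not required to file Form RP-8.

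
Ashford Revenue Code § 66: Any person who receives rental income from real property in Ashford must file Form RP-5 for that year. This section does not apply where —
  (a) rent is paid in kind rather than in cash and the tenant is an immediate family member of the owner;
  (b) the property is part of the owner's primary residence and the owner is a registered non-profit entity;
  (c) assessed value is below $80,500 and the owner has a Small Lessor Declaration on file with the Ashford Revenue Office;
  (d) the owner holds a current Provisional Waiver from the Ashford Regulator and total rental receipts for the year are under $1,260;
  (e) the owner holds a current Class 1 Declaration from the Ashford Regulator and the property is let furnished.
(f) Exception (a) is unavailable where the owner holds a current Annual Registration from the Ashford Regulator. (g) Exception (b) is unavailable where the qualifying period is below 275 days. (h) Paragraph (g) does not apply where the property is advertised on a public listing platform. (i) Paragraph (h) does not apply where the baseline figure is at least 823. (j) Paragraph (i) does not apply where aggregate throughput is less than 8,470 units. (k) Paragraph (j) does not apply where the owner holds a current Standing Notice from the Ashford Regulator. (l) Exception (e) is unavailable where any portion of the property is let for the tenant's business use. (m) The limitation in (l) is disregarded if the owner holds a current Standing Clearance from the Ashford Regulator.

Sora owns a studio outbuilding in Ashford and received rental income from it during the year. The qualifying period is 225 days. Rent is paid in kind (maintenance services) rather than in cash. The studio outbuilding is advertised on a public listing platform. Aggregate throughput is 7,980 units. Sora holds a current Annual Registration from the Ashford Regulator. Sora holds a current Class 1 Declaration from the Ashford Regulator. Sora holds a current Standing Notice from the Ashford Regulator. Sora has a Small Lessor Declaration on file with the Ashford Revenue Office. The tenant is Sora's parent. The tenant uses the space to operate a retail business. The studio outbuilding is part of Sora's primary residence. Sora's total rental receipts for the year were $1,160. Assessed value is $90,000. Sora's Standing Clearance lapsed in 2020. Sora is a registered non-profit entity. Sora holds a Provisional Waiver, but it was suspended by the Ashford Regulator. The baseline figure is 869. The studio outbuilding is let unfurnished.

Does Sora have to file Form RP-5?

Exception (a) is satisfied on its face — rent is paid in kind; the tenant is an immediate family member. But applying paragraph (f): (f) is engaged — a current Annual Registration is held. (a) is therefore removed.
Exception (b)'s conditions are all satisfied: the studio outbuilding is part of the primary residence; Sora is a registered non-profit. But: (g) is triggered — the qualifying period is 225 days, below the 275 days limit. (h) operates (the property is publicly advertised), but is set aside by (i): (i) is engaged — the baseline figure is 869, meeting the 823 threshold. (j) would limit (i) — aggregate throughput is 7,980 units, less than the 8,470 units limit — but (k) sets (j) aside: (k) is triggered — a current Standing Notice is held. So (b) is unavailable.
Exception (c) fails — assessed value is $90,000, not below $80,500.
Exception (d) requires that the owner holds a current Provisional Waiver from the Ashford Regulator; but there is no Provisional Waiver in force, so (d) is unavailable.
Exception (e) does not apply: the property is let unfurnished.
None of the exceptions is available; § 66 applies in full.

Yes — Sora must file Form RP-5.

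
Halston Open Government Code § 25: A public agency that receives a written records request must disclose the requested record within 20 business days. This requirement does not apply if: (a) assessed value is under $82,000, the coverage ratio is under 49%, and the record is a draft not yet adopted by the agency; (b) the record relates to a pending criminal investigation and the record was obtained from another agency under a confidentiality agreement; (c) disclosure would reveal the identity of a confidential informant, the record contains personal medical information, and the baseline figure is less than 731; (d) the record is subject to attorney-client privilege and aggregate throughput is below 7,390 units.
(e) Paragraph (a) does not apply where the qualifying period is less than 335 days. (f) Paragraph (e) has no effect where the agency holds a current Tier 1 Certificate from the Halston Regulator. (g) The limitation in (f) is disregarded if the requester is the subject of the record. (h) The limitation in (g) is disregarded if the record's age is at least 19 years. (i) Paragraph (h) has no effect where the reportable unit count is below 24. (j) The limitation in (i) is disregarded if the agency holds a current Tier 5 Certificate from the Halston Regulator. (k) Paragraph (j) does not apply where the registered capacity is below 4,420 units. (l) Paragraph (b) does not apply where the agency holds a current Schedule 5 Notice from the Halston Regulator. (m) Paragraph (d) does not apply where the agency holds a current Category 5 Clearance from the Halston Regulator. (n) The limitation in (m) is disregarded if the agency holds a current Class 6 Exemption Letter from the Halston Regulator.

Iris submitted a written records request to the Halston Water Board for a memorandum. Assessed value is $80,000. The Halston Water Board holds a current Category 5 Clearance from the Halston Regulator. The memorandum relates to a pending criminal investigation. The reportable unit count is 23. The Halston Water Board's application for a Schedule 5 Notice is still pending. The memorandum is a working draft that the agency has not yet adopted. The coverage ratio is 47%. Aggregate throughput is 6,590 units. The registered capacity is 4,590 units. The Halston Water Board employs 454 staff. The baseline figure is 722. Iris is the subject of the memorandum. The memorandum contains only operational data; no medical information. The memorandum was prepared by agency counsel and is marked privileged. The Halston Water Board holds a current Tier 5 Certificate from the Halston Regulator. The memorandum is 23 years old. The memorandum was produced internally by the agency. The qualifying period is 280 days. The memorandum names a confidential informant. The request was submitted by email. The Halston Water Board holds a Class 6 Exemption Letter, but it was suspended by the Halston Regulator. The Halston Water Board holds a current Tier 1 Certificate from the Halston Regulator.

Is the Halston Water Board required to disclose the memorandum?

Exception (a): assessed value is $80,000, under the $82,000 limit; the coverage ratio is 47%, under the 49% limit; the memorandum is an unadopted draft — every condition holds. As to paragraphs (e)–(k): (e) is triggered (the qualifying period is 280 days, less than the 335 days limit), but yields to (f): (f) operates against (e): a current Tier 1 Certificate is held. (g) operates (Iris is the subject of the memorandum), but is overridden by (h): (h) operates against (g): the record's age is 23 years, meeting the 19 years threshold. (i) would limit (h) — the reportable unit count is 23, below the 24 limit — but (j) sets (i) aside: (j) operates — a current Tier 5 Certificate is held. (k) is not triggered (the registered capacity is 4,590 units, not below 4,420 units), so (j) stands. (a) remains available.
Exception (b) fails — the memorandum was produced internally.
Exception (c) requires that the record contains personal medical information; but the memorandum contains only operational data, so (c) is unavailable.
Exception (d): the memorandum is privileged; aggregate throughput is 6,590 units, below the 7,390 units limit — every condition holds. However, paragraphs (m)–(n) must be considered: (m) operates against (d): a current Category 5 Clearance is held. (n), which would lift (m), is not triggered — the Class 6 Exemption Letter is not current. (d) is therefore removed.

No — exception (a) applies; the Halston Water Board is not required to disclose the memorandum.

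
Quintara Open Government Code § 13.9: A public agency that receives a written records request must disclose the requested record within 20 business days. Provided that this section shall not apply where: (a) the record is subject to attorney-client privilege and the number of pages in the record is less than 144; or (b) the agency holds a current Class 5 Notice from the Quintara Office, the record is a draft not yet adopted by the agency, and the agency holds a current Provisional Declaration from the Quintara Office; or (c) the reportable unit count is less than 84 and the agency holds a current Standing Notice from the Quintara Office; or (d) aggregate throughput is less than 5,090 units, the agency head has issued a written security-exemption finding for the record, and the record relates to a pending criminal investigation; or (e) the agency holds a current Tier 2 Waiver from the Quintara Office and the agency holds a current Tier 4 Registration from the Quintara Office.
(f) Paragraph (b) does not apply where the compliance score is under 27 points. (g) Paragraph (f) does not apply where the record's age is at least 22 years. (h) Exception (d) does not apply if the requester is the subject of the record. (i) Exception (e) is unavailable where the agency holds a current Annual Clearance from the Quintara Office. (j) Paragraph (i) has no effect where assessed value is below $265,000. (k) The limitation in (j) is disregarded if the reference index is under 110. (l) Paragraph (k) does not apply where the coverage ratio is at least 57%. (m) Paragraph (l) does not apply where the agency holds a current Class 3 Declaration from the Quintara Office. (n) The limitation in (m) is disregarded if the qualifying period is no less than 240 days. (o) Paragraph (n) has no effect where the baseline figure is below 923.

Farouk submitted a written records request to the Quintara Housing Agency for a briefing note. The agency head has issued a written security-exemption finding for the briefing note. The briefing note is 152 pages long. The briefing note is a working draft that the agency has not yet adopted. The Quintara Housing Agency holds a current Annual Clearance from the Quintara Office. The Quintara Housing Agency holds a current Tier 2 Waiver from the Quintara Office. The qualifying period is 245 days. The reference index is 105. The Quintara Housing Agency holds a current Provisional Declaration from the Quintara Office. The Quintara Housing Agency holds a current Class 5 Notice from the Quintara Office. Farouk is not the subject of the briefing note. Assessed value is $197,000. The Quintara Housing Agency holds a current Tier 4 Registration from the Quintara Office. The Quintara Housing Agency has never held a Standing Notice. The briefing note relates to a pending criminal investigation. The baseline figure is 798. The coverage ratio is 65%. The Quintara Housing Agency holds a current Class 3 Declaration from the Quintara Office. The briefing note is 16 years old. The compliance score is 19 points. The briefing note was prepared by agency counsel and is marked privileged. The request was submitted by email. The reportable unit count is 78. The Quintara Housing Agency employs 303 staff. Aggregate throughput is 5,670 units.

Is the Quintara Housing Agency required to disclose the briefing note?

Exception (a) does not apply: the number of pages in the record is 152, not less than 144.
Exception (b)'s conditions are all satisfied: a current Class 5 Notice is held; the briefing note is an unadopted draft; a current Provisional Declaration is held. But applying paragraphs (f)–(g): (f) operates — the compliance score is 19 points, under the 27 points limit. (g) is not triggered (the record's age is 16 years, short of 22 years), so (f) stands. So (b) is unavailable.
Exception (c) requires that the agency holds a current Standing Notice from the Quintara Office; but there is no Standing Notice in force, so (c) is unavailable.
Exception (d) requires that aggregate throughput is less than 5,090 units; but aggregate throughput is 5,670 units, not less than 5,090 units, so (d) is unavailable.
Exception (e)'s conditions are all satisfied: a current Tier 2 Waiver is held; a current Tier 4 Registration is held. But applying paragraphs (i)–(o): (i) operates — a current Annual Clearance is held. (j) would limit (i) — assessed value is $197,000, below the $265,000 limit — but (k) sets (j) aside: (k) operates against (j): the reference index is 105, under the 110 limit. (l) applies (the coverage ratio is 65%, meeting the 57% threshold), but is overridden by (m): (m) operates against (l): a current Class 3 Declaration is held. (n) is engaged (the qualifying period is 245 days, meeting the 240 days threshold), but is itself disapplied by (o): (o) operates against (n): the baseline figure is 798, below the 923 limit. So (e) is unavailable.
No exception is made out. the Quintara Housing Agency falls within the general rule.

Yes — the Quintara Housing Agency must disclose the briefing note.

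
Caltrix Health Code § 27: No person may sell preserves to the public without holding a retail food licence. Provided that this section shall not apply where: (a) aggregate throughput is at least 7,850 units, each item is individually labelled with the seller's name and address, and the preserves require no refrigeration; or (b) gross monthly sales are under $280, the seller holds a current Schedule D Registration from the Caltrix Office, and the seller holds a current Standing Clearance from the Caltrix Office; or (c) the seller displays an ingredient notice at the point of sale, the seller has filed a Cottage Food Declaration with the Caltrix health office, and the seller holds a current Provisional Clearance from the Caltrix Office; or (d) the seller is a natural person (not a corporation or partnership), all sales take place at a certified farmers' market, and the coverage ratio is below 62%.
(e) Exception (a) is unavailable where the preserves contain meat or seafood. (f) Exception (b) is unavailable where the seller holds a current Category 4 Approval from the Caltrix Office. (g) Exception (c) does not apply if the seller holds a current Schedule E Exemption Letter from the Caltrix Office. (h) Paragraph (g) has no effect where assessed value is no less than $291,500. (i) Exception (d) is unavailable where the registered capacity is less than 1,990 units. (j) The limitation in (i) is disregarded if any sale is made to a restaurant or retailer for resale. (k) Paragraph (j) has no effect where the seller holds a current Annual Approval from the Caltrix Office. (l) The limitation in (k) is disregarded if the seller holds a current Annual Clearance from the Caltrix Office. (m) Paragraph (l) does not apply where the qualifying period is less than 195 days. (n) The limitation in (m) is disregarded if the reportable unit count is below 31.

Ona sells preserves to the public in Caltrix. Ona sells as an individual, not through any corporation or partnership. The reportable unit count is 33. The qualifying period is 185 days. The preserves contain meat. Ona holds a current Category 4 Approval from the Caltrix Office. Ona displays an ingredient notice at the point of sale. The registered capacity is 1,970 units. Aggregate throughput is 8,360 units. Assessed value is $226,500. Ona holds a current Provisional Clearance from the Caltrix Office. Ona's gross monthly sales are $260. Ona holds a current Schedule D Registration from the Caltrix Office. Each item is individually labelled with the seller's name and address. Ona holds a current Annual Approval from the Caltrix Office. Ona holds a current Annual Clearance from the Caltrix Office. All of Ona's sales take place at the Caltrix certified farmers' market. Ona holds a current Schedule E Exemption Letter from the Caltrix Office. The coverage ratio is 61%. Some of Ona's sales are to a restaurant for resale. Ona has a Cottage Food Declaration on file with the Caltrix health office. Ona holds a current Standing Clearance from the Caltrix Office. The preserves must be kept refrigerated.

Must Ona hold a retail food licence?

Exception (a) does not apply: the preserves require refrigeration.
Exception (b) is satisfied on its face — gross monthly sales are $260, under the $280 limit; a current Schedule D Registration is held; a current Standing Clearance is held. But applying paragraph (f): (f) operates against (b): a current Category 4 Approval is held. (b) is therefore removed.
Exception (c)'s conditions are all satisfied: an ingredient notice is displayed; a Cottage Food Declaration is on file; a current Provisional Clearance is held. However, paragraphs (g)–(h) must be considered: (g) operates against (c): a current Schedule E Exemption Letter is held. (h), which would lift (g), is not engaged — assessed value is $226,500, short of $291,500. Exception (c) does not apply.
Exception (d): the seller is a natural person; all sales are at a certified farmers' market; the coverage ratio is 61%, below the 62% limit — every condition holds. But: (i) is triggered — the registered capacity is 1,970 units, less than the 1,990 units limit. (j) operates (some sales are to a restaurant for resale), but yields to (k): (k) operates against (j): a current Annual Approval is held. (l) would limit (k) — a current Annual Clearance is held — but (m) sets (l) aside: (m) operates against (l): the qualifying period is 185 days, less than the 195 days limit. (n) is not triggered (the reportable unit count is 33, not below 31), so (m) stands. So (d) is unavailable.
No exception is made out. Ona falls within the general rule.

Yes — Ona must hold a retail food licence.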